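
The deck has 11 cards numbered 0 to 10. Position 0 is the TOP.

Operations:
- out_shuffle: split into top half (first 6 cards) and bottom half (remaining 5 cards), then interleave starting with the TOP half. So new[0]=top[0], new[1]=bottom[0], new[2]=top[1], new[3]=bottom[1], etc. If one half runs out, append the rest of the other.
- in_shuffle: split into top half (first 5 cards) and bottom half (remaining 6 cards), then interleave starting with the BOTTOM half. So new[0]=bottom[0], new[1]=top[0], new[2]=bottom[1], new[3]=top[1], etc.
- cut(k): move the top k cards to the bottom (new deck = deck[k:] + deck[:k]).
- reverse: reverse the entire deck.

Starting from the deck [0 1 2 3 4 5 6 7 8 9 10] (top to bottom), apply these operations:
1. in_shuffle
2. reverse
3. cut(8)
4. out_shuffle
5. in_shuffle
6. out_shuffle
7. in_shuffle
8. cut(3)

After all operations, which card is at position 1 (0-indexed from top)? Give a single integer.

Answer: 5

Derivation:
After op 1 (in_shuffle): [5 0 6 1 7 2 8 3 9 4 10]
After op 2 (reverse): [10 4 9 3 8 2 7 1 6 0 5]
After op 3 (cut(8)): [6 0 5 10 4 9 3 8 2 7 1]
After op 4 (out_shuffle): [6 3 0 8 5 2 10 7 4 1 9]
After op 5 (in_shuffle): [2 6 10 3 7 0 4 8 1 5 9]
After op 6 (out_shuffle): [2 4 6 8 10 1 3 5 7 9 0]
After op 7 (in_shuffle): [1 2 3 4 5 6 7 8 9 10 0]
After op 8 (cut(3)): [4 5 6 7 8 9 10 0 1 2 3]
Position 1: card 5.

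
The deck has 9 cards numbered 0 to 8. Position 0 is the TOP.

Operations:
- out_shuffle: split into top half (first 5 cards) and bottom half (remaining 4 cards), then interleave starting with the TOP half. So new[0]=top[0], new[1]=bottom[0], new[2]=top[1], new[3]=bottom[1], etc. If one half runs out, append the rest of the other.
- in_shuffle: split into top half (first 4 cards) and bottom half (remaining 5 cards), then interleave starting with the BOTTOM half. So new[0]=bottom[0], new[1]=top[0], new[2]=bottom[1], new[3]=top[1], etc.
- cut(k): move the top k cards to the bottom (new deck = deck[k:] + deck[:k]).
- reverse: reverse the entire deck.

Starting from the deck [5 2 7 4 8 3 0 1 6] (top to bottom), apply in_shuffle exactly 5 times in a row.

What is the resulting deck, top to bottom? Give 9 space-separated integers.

After op 1 (in_shuffle): [8 5 3 2 0 7 1 4 6]
After op 2 (in_shuffle): [0 8 7 5 1 3 4 2 6]
After op 3 (in_shuffle): [1 0 3 8 4 7 2 5 6]
After op 4 (in_shuffle): [4 1 7 0 2 3 5 8 6]
After op 5 (in_shuffle): [2 4 3 1 5 7 8 0 6]

Answer: 2 4 3 1 5 7 8 0 6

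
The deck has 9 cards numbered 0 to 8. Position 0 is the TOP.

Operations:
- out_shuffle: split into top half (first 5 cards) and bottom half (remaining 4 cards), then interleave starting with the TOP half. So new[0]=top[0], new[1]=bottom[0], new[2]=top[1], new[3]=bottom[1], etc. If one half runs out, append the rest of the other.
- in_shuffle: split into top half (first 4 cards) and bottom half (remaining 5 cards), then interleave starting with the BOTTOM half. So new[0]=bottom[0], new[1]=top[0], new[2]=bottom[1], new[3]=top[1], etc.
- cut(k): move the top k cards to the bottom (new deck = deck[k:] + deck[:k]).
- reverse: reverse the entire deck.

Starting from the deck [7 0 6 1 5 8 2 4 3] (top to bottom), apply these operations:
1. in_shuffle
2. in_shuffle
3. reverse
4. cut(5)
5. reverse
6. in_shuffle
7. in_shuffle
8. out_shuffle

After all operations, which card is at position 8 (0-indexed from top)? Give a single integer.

Answer: 6

Derivation:
After op 1 (in_shuffle): [5 7 8 0 2 6 4 1 3]
After op 2 (in_shuffle): [2 5 6 7 4 8 1 0 3]
After op 3 (reverse): [3 0 1 8 4 7 6 5 2]
After op 4 (cut(5)): [7 6 5 2 3 0 1 8 4]
After op 5 (reverse): [4 8 1 0 3 2 5 6 7]
After op 6 (in_shuffle): [3 4 2 8 5 1 6 0 7]
After op 7 (in_shuffle): [5 3 1 4 6 2 0 8 7]
After op 8 (out_shuffle): [5 2 3 0 1 8 4 7 6]
Position 8: card 6.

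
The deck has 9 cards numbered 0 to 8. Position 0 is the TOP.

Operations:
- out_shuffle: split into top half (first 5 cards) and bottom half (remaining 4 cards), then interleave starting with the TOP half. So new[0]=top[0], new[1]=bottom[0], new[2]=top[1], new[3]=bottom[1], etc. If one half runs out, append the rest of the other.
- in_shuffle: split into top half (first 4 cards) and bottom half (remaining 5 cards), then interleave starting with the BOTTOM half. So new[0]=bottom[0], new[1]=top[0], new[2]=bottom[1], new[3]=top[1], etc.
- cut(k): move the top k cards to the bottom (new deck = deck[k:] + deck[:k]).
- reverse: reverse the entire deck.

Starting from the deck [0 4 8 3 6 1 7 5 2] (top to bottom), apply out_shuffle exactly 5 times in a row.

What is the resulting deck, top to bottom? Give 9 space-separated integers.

Answer: 0 8 6 7 2 4 3 1 5

Derivation:
After op 1 (out_shuffle): [0 1 4 7 8 5 3 2 6]
After op 2 (out_shuffle): [0 5 1 3 4 2 7 6 8]
After op 3 (out_shuffle): [0 2 5 7 1 6 3 8 4]
After op 4 (out_shuffle): [0 6 2 3 5 8 7 4 1]
After op 5 (out_shuffle): [0 8 6 7 2 4 3 1 5]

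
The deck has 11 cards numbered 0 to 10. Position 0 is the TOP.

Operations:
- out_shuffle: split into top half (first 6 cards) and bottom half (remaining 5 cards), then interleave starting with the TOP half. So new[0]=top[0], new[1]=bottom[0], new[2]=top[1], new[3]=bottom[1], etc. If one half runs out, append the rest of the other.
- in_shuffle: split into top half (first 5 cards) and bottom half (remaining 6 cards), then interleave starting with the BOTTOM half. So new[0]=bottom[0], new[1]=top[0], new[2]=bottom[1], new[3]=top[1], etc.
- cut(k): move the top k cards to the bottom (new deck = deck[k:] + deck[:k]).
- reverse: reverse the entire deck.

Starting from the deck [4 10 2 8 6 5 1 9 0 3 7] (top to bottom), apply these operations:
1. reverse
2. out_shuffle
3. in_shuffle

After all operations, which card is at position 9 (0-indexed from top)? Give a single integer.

After op 1 (reverse): [7 3 0 9 1 5 6 8 2 10 4]
After op 2 (out_shuffle): [7 6 3 8 0 2 9 10 1 4 5]
After op 3 (in_shuffle): [2 7 9 6 10 3 1 8 4 0 5]
Position 9: card 0.

Answer: 0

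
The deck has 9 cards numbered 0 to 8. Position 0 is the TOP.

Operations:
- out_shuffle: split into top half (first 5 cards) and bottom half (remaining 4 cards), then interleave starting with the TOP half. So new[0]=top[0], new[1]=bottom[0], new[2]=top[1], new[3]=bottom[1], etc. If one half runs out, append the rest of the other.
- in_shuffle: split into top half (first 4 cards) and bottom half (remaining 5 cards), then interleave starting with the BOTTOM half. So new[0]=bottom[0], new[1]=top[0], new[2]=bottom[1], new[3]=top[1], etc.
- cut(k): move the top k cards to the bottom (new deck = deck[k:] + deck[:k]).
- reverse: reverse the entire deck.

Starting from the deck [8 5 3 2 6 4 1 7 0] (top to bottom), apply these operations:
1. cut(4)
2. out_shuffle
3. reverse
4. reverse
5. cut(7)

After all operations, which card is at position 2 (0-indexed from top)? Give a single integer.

After op 1 (cut(4)): [6 4 1 7 0 8 5 3 2]
After op 2 (out_shuffle): [6 8 4 5 1 3 7 2 0]
After op 3 (reverse): [0 2 7 3 1 5 4 8 6]
After op 4 (reverse): [6 8 4 5 1 3 7 2 0]
After op 5 (cut(7)): [2 0 6 8 4 5 1 3 7]
Position 2: card 6.

Answer: 6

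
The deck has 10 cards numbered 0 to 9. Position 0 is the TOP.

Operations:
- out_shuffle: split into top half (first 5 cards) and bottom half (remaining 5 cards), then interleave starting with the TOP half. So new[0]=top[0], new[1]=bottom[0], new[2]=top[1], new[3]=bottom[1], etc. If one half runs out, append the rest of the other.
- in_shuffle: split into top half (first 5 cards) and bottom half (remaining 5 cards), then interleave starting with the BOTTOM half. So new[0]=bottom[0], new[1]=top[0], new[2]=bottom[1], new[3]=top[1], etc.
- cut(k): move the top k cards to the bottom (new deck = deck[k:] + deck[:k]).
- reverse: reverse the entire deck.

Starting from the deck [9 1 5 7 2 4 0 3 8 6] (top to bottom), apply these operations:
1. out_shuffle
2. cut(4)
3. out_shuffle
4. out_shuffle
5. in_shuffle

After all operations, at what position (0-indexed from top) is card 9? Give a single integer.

After op 1 (out_shuffle): [9 4 1 0 5 3 7 8 2 6]
After op 2 (cut(4)): [5 3 7 8 2 6 9 4 1 0]
After op 3 (out_shuffle): [5 6 3 9 7 4 8 1 2 0]
After op 4 (out_shuffle): [5 4 6 8 3 1 9 2 7 0]
After op 5 (in_shuffle): [1 5 9 4 2 6 7 8 0 3]
Card 9 is at position 2.

Answer: 2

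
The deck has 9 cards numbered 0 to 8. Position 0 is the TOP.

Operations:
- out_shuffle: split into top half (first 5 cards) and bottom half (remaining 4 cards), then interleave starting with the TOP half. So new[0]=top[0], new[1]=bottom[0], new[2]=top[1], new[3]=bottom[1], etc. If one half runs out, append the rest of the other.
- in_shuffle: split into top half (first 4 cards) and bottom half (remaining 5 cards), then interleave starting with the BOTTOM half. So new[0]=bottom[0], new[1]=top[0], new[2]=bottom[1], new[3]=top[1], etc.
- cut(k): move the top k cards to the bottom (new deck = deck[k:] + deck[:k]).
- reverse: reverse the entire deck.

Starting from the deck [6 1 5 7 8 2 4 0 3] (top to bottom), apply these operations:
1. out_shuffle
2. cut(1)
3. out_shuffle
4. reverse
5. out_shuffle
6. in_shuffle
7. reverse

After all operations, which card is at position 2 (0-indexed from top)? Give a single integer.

Answer: 2

Derivation:
After op 1 (out_shuffle): [6 2 1 4 5 0 7 3 8]
After op 2 (cut(1)): [2 1 4 5 0 7 3 8 6]
After op 3 (out_shuffle): [2 7 1 3 4 8 5 6 0]
After op 4 (reverse): [0 6 5 8 4 3 1 7 2]
After op 5 (out_shuffle): [0 3 6 1 5 7 8 2 4]
After op 6 (in_shuffle): [5 0 7 3 8 6 2 1 4]
After op 7 (reverse): [4 1 2 6 8 3 7 0 5]
Position 2: card 2.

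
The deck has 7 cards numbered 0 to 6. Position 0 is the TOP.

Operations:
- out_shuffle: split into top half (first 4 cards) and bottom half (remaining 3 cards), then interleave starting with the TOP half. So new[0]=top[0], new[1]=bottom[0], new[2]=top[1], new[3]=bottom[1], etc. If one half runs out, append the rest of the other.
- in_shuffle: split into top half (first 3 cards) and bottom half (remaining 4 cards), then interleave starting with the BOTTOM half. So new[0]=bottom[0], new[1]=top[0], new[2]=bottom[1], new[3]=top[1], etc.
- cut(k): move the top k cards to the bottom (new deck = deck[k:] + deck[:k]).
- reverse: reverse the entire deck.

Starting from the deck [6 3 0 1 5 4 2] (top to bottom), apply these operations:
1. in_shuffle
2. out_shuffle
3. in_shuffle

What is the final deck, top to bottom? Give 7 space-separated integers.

Answer: 0 1 5 4 2 6 3

Derivation:
After op 1 (in_shuffle): [1 6 5 3 4 0 2]
After op 2 (out_shuffle): [1 4 6 0 5 2 3]
After op 3 (in_shuffle): [0 1 5 4 2 6 3]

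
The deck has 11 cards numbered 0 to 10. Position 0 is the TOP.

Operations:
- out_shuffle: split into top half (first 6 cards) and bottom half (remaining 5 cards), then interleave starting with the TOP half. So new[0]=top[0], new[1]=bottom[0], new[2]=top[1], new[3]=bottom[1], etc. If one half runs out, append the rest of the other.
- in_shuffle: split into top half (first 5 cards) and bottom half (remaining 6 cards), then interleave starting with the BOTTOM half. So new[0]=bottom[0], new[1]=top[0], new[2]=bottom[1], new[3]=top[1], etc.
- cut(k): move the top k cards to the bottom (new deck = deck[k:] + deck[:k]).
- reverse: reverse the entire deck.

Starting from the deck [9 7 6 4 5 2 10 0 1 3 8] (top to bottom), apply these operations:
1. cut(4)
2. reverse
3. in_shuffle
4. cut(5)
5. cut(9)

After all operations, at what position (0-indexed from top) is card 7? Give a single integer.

After op 1 (cut(4)): [5 2 10 0 1 3 8 9 7 6 4]
After op 2 (reverse): [4 6 7 9 8 3 1 0 10 2 5]
After op 3 (in_shuffle): [3 4 1 6 0 7 10 9 2 8 5]
After op 4 (cut(5)): [7 10 9 2 8 5 3 4 1 6 0]
After op 5 (cut(9)): [6 0 7 10 9 2 8 5 3 4 1]
Card 7 is at position 2.

Answer: 2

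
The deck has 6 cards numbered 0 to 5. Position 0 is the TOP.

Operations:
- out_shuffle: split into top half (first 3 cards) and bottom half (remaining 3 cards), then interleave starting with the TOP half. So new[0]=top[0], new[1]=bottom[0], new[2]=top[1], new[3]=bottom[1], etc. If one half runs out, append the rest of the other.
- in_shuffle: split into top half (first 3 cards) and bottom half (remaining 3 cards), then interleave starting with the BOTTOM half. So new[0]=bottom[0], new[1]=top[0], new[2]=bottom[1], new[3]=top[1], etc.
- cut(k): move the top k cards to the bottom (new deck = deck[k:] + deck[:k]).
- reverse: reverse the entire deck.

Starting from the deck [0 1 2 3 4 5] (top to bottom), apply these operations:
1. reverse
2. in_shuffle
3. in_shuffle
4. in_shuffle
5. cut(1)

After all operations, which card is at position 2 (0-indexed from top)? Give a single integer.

Answer: 2

Derivation:
After op 1 (reverse): [5 4 3 2 1 0]
After op 2 (in_shuffle): [2 5 1 4 0 3]
After op 3 (in_shuffle): [4 2 0 5 3 1]
After op 4 (in_shuffle): [5 4 3 2 1 0]
After op 5 (cut(1)): [4 3 2 1 0 5]
Position 2: card 2.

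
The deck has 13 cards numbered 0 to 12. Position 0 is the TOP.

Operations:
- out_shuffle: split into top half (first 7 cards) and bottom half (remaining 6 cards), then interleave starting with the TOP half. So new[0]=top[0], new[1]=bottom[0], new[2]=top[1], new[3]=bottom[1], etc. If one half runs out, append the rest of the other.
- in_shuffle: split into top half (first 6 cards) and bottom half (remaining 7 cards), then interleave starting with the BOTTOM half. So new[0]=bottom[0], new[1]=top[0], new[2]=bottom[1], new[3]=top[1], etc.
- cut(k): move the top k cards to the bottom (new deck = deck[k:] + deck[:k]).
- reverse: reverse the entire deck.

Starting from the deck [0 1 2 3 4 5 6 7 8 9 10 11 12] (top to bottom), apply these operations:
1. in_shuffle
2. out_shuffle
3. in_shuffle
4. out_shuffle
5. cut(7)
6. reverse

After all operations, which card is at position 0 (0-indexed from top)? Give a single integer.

Answer: 3

Derivation:
After op 1 (in_shuffle): [6 0 7 1 8 2 9 3 10 4 11 5 12]
After op 2 (out_shuffle): [6 3 0 10 7 4 1 11 8 5 2 12 9]
After op 3 (in_shuffle): [1 6 11 3 8 0 5 10 2 7 12 4 9]
After op 4 (out_shuffle): [1 10 6 2 11 7 3 12 8 4 0 9 5]
After op 5 (cut(7)): [12 8 4 0 9 5 1 10 6 2 11 7 3]
After op 6 (reverse): [3 7 11 2 6 10 1 5 9 0 4 8 12]
Position 0: card 3.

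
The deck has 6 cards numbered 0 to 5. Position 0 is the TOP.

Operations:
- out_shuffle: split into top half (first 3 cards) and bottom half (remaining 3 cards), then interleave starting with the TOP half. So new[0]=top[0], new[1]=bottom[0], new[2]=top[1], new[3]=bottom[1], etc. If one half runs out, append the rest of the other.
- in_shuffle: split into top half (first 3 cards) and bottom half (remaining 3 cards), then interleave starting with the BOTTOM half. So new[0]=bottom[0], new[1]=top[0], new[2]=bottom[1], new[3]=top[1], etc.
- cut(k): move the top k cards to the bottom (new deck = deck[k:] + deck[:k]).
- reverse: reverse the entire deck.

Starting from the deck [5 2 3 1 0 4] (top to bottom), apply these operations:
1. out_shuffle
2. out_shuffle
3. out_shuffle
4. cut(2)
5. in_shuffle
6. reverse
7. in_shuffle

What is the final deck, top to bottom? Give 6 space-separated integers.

After op 1 (out_shuffle): [5 1 2 0 3 4]
After op 2 (out_shuffle): [5 0 1 3 2 4]
After op 3 (out_shuffle): [5 3 0 2 1 4]
After op 4 (cut(2)): [0 2 1 4 5 3]
After op 5 (in_shuffle): [4 0 5 2 3 1]
After op 6 (reverse): [1 3 2 5 0 4]
After op 7 (in_shuffle): [5 1 0 3 4 2]

Answer: 5 1 0 3 4 2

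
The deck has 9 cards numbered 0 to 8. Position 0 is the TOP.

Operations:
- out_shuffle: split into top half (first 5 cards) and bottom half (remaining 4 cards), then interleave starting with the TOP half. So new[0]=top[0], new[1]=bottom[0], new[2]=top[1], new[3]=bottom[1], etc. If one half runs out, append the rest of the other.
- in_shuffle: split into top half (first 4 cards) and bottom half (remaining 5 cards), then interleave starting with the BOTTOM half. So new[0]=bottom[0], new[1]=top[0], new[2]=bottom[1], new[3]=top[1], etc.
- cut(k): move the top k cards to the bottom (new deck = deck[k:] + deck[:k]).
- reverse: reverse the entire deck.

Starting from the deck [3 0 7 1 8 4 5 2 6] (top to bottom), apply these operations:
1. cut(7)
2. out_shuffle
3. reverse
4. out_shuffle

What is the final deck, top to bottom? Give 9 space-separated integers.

After op 1 (cut(7)): [2 6 3 0 7 1 8 4 5]
After op 2 (out_shuffle): [2 1 6 8 3 4 0 5 7]
After op 3 (reverse): [7 5 0 4 3 8 6 1 2]
After op 4 (out_shuffle): [7 8 5 6 0 1 4 2 3]

Answer: 7 8 5 6 0 1 4 2 3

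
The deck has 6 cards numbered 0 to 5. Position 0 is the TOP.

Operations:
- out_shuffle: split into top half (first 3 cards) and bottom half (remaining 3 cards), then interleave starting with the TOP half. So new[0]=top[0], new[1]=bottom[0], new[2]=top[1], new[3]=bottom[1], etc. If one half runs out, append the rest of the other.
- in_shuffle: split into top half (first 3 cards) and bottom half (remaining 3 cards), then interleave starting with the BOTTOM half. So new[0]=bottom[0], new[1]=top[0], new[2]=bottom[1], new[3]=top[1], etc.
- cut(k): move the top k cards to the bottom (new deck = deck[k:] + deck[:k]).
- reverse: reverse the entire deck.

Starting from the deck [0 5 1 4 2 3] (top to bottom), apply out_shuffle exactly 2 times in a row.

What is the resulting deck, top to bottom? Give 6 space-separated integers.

Answer: 0 2 4 1 5 3

Derivation:
After op 1 (out_shuffle): [0 4 5 2 1 3]
After op 2 (out_shuffle): [0 2 4 1 5 3]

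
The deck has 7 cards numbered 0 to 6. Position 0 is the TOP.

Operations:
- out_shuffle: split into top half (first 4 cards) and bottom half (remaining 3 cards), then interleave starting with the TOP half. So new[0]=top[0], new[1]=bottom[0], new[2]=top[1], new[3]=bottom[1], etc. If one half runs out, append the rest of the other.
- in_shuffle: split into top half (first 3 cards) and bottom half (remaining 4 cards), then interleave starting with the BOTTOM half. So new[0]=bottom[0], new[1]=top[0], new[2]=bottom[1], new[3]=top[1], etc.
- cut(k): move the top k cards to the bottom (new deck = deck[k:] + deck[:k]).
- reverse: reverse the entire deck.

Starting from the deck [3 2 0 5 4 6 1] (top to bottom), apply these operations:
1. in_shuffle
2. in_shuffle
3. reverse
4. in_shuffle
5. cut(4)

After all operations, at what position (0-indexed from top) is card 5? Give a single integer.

Answer: 0

Derivation:
After op 1 (in_shuffle): [5 3 4 2 6 0 1]
After op 2 (in_shuffle): [2 5 6 3 0 4 1]
After op 3 (reverse): [1 4 0 3 6 5 2]
After op 4 (in_shuffle): [3 1 6 4 5 0 2]
After op 5 (cut(4)): [5 0 2 3 1 6 4]
Card 5 is at position 0.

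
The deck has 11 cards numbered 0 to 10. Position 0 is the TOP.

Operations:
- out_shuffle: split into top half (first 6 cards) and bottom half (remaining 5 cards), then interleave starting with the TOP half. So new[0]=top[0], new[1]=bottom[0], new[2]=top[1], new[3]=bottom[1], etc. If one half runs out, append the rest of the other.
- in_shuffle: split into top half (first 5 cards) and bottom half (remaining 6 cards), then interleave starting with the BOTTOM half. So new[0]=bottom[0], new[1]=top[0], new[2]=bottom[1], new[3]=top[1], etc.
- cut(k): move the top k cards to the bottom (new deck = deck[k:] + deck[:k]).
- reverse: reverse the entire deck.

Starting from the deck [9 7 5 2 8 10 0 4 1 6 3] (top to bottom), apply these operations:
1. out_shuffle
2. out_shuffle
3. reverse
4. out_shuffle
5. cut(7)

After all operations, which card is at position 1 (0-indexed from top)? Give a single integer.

After op 1 (out_shuffle): [9 0 7 4 5 1 2 6 8 3 10]
After op 2 (out_shuffle): [9 2 0 6 7 8 4 3 5 10 1]
After op 3 (reverse): [1 10 5 3 4 8 7 6 0 2 9]
After op 4 (out_shuffle): [1 7 10 6 5 0 3 2 4 9 8]
After op 5 (cut(7)): [2 4 9 8 1 7 10 6 5 0 3]
Position 1: card 4.

Answer: 4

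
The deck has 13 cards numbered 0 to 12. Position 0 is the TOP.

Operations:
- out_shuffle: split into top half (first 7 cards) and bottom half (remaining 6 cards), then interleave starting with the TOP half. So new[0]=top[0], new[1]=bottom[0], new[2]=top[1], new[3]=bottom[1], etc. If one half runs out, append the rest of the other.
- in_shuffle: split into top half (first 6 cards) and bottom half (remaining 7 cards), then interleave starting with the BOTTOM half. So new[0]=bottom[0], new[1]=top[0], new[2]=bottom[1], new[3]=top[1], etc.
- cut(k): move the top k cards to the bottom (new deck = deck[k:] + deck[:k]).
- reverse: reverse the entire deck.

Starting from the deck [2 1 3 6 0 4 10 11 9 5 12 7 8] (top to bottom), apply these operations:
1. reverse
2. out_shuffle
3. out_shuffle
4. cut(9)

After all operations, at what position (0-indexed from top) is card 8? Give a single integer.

Answer: 4

Derivation:
After op 1 (reverse): [8 7 12 5 9 11 10 4 0 6 3 1 2]
After op 2 (out_shuffle): [8 4 7 0 12 6 5 3 9 1 11 2 10]
After op 3 (out_shuffle): [8 3 4 9 7 1 0 11 12 2 6 10 5]
After op 4 (cut(9)): [2 6 10 5 8 3 4 9 7 1 0 11 12]
Card 8 is at position 4.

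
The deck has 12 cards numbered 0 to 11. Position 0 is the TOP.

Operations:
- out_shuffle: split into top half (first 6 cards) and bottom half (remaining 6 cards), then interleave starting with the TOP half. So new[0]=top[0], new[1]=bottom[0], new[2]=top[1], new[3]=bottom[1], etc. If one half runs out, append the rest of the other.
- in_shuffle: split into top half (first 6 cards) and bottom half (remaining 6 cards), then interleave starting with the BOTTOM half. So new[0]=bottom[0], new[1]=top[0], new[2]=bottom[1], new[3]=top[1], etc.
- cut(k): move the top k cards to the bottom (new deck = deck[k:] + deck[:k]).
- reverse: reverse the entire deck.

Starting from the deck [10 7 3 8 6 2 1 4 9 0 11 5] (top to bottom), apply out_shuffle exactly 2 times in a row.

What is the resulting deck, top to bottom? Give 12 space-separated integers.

Answer: 10 8 1 0 7 6 4 11 3 2 9 5

Derivation:
After op 1 (out_shuffle): [10 1 7 4 3 9 8 0 6 11 2 5]
After op 2 (out_shuffle): [10 8 1 0 7 6 4 11 3 2 9 5]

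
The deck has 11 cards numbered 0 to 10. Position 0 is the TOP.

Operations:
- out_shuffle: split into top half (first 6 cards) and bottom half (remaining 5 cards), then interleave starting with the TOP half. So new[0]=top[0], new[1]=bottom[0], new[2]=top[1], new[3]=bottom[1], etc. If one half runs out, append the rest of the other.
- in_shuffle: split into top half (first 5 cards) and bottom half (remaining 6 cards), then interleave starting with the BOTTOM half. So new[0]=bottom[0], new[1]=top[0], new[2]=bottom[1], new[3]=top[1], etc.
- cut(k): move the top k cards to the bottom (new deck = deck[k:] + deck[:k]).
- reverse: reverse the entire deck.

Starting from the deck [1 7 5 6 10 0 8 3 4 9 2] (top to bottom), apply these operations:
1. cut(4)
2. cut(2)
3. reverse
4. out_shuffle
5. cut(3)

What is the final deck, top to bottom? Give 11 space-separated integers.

After op 1 (cut(4)): [10 0 8 3 4 9 2 1 7 5 6]
After op 2 (cut(2)): [8 3 4 9 2 1 7 5 6 10 0]
After op 3 (reverse): [0 10 6 5 7 1 2 9 4 3 8]
After op 4 (out_shuffle): [0 2 10 9 6 4 5 3 7 8 1]
After op 5 (cut(3)): [9 6 4 5 3 7 8 1 0 2 10]

Answer: 9 6 4 5 3 7 8 1 0 2 10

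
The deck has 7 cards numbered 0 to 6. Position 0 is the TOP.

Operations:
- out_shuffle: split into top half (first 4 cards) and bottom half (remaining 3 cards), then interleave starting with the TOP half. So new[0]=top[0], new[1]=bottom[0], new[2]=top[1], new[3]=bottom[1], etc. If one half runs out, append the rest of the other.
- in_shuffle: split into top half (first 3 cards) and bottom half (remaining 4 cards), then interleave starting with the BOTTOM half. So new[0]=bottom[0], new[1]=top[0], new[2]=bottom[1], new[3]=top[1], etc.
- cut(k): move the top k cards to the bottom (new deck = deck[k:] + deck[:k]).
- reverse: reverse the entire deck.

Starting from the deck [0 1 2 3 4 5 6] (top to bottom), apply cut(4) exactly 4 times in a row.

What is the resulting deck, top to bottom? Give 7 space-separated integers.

Answer: 2 3 4 5 6 0 1

Derivation:
After op 1 (cut(4)): [4 5 6 0 1 2 3]
After op 2 (cut(4)): [1 2 3 4 5 6 0]
After op 3 (cut(4)): [5 6 0 1 2 3 4]
After op 4 (cut(4)): [2 3 4 5 6 0 1]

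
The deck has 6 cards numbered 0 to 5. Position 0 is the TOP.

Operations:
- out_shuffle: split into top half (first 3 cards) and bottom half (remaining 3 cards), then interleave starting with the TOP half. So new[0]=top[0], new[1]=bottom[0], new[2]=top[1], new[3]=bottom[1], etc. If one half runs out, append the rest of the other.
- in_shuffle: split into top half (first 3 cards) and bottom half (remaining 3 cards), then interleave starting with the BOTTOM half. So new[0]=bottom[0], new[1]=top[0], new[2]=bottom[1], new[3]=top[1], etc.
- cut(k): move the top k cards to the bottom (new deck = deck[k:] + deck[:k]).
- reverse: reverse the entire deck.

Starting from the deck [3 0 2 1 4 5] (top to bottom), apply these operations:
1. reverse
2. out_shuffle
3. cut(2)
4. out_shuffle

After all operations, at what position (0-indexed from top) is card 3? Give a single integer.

After op 1 (reverse): [5 4 1 2 0 3]
After op 2 (out_shuffle): [5 2 4 0 1 3]
After op 3 (cut(2)): [4 0 1 3 5 2]
After op 4 (out_shuffle): [4 3 0 5 1 2]
Card 3 is at position 1.

Answer: 1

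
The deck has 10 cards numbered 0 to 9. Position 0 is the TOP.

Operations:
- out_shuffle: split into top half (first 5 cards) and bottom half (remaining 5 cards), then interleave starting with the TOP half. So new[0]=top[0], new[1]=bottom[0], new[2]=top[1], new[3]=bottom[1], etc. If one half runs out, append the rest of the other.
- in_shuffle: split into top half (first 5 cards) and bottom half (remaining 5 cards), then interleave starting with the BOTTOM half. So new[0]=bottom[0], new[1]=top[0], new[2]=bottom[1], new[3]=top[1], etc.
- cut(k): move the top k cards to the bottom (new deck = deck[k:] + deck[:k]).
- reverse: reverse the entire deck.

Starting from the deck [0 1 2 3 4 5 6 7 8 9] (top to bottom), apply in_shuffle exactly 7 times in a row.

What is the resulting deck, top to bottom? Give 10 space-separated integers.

After op 1 (in_shuffle): [5 0 6 1 7 2 8 3 9 4]
After op 2 (in_shuffle): [2 5 8 0 3 6 9 1 4 7]
After op 3 (in_shuffle): [6 2 9 5 1 8 4 0 7 3]
After op 4 (in_shuffle): [8 6 4 2 0 9 7 5 3 1]
After op 5 (in_shuffle): [9 8 7 6 5 4 3 2 1 0]
After op 6 (in_shuffle): [4 9 3 8 2 7 1 6 0 5]
After op 7 (in_shuffle): [7 4 1 9 6 3 0 8 5 2]

Answer: 7 4 1 9 6 3 0 8 5 2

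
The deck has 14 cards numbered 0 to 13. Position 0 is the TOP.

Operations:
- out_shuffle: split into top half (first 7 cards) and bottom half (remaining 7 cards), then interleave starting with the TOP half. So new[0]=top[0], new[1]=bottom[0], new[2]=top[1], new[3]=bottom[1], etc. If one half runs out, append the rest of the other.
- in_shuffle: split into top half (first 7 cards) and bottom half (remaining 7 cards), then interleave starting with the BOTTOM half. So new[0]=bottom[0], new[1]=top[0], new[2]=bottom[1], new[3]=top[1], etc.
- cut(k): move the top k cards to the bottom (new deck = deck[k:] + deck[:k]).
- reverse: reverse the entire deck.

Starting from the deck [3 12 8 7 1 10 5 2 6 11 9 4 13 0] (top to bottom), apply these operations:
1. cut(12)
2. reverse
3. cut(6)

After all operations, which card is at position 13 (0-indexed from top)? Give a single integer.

After op 1 (cut(12)): [13 0 3 12 8 7 1 10 5 2 6 11 9 4]
After op 2 (reverse): [4 9 11 6 2 5 10 1 7 8 12 3 0 13]
After op 3 (cut(6)): [10 1 7 8 12 3 0 13 4 9 11 6 2 5]
Position 13: card 5.

Answer: 5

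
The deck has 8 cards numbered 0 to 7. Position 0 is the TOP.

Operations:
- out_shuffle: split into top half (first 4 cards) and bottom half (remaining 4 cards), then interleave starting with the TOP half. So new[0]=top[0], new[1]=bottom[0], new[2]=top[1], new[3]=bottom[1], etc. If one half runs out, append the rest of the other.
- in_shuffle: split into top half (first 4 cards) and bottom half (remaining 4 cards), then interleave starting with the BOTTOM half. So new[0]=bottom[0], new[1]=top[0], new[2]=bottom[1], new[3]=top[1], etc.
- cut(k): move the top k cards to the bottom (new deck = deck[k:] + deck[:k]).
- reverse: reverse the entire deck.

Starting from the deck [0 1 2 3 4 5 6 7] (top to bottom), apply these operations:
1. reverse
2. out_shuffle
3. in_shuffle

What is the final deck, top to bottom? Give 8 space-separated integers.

Answer: 5 7 1 3 4 6 0 2

Derivation:
After op 1 (reverse): [7 6 5 4 3 2 1 0]
After op 2 (out_shuffle): [7 3 6 2 5 1 4 0]
After op 3 (in_shuffle): [5 7 1 3 4 6 0 2]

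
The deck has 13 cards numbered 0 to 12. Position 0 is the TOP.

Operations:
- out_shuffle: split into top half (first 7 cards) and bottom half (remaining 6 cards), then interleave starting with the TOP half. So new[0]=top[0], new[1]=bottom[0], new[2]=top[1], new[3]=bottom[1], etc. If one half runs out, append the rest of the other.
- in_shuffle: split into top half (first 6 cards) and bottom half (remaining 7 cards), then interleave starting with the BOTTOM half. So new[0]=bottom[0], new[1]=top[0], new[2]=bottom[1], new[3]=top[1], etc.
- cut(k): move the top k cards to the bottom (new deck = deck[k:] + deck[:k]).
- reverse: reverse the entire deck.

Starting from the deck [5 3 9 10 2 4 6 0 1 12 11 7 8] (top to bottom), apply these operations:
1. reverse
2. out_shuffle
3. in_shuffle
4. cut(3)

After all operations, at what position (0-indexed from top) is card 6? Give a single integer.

After op 1 (reverse): [8 7 11 12 1 0 6 4 2 10 9 3 5]
After op 2 (out_shuffle): [8 4 7 2 11 10 12 9 1 3 0 5 6]
After op 3 (in_shuffle): [12 8 9 4 1 7 3 2 0 11 5 10 6]
After op 4 (cut(3)): [4 1 7 3 2 0 11 5 10 6 12 8 9]
Card 6 is at position 9.

Answer: 9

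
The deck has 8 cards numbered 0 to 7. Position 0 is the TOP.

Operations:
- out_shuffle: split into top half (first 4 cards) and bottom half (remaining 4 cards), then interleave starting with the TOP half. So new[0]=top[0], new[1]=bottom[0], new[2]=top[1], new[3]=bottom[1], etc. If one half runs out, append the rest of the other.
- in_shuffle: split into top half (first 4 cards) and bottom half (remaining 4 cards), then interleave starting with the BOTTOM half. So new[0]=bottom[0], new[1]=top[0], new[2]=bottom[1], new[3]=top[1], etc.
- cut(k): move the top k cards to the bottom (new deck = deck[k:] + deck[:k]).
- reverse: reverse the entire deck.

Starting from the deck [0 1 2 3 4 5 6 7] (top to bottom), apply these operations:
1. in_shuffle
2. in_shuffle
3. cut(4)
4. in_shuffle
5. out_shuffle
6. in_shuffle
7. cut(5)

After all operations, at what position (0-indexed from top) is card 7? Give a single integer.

Answer: 0

Derivation:
After op 1 (in_shuffle): [4 0 5 1 6 2 7 3]
After op 2 (in_shuffle): [6 4 2 0 7 5 3 1]
After op 3 (cut(4)): [7 5 3 1 6 4 2 0]
After op 4 (in_shuffle): [6 7 4 5 2 3 0 1]
After op 5 (out_shuffle): [6 2 7 3 4 0 5 1]
After op 6 (in_shuffle): [4 6 0 2 5 7 1 3]
After op 7 (cut(5)): [7 1 3 4 6 0 2 5]
Card 7 is at position 0.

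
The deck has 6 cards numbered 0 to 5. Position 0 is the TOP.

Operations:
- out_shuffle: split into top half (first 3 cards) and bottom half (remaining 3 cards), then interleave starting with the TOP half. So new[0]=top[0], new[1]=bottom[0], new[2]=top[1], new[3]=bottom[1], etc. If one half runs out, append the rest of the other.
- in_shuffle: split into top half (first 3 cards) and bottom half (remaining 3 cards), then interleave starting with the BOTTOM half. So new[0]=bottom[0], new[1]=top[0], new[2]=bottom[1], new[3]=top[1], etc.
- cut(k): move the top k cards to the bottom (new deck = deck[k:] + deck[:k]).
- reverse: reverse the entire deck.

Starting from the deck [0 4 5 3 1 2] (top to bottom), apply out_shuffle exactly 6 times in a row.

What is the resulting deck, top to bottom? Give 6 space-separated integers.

Answer: 0 1 3 5 4 2

Derivation:
After op 1 (out_shuffle): [0 3 4 1 5 2]
After op 2 (out_shuffle): [0 1 3 5 4 2]
After op 3 (out_shuffle): [0 5 1 4 3 2]
After op 4 (out_shuffle): [0 4 5 3 1 2]
After op 5 (out_shuffle): [0 3 4 1 5 2]
After op 6 (out_shuffle): [0 1 3 5 4 2]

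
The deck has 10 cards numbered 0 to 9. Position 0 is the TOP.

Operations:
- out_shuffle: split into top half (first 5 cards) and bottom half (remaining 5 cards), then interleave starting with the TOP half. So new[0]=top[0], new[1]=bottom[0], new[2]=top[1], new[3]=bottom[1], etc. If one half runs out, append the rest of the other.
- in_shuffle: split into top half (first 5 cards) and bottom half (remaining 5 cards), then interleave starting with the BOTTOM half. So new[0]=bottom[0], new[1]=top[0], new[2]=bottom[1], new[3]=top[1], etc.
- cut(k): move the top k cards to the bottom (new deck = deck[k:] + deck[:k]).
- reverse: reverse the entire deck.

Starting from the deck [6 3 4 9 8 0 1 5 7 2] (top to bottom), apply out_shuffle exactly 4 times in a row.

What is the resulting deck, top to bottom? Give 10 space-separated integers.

After op 1 (out_shuffle): [6 0 3 1 4 5 9 7 8 2]
After op 2 (out_shuffle): [6 5 0 9 3 7 1 8 4 2]
After op 3 (out_shuffle): [6 7 5 1 0 8 9 4 3 2]
After op 4 (out_shuffle): [6 8 7 9 5 4 1 3 0 2]

Answer: 6 8 7 9 5 4 1 3 0 2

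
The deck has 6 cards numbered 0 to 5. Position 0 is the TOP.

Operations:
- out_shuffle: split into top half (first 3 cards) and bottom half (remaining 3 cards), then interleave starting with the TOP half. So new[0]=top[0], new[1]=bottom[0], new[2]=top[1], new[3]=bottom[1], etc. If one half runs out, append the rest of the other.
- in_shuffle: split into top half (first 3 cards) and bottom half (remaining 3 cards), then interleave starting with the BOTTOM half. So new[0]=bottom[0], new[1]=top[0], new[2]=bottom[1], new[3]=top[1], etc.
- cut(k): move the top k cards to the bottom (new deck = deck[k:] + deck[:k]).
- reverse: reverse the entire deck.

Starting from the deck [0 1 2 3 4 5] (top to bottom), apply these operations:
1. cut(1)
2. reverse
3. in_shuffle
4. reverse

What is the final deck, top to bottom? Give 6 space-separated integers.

Answer: 4 1 5 2 0 3

Derivation:
After op 1 (cut(1)): [1 2 3 4 5 0]
After op 2 (reverse): [0 5 4 3 2 1]
After op 3 (in_shuffle): [3 0 2 5 1 4]
After op 4 (reverse): [4 1 5 2 0 3]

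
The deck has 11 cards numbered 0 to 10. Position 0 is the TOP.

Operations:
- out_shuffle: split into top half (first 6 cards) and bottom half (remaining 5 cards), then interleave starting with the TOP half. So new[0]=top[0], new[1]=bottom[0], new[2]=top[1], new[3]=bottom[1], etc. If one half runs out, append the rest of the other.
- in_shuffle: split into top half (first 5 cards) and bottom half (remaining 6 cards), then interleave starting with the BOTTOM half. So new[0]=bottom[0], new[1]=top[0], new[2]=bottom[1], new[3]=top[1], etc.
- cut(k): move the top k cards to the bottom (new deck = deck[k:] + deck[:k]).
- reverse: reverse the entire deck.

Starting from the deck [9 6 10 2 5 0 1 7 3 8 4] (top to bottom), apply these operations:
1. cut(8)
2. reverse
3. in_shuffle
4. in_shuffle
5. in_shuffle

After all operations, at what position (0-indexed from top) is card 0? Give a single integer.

Answer: 1

Derivation:
After op 1 (cut(8)): [3 8 4 9 6 10 2 5 0 1 7]
After op 2 (reverse): [7 1 0 5 2 10 6 9 4 8 3]
After op 3 (in_shuffle): [10 7 6 1 9 0 4 5 8 2 3]
After op 4 (in_shuffle): [0 10 4 7 5 6 8 1 2 9 3]
After op 5 (in_shuffle): [6 0 8 10 1 4 2 7 9 5 3]
Card 0 is at position 1.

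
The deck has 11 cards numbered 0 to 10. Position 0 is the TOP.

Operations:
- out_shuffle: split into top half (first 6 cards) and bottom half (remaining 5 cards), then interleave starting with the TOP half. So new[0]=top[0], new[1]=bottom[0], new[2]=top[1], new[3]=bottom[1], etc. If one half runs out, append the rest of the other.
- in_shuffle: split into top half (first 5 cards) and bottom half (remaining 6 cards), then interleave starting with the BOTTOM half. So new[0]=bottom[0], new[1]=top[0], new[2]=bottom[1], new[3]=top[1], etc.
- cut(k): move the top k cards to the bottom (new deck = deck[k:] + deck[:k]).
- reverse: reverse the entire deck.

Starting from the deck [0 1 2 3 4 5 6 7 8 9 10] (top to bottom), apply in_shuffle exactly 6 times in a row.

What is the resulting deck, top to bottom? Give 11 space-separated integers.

Answer: 4 9 3 8 2 7 1 6 0 5 10

Derivation:
After op 1 (in_shuffle): [5 0 6 1 7 2 8 3 9 4 10]
After op 2 (in_shuffle): [2 5 8 0 3 6 9 1 4 7 10]
After op 3 (in_shuffle): [6 2 9 5 1 8 4 0 7 3 10]
After op 4 (in_shuffle): [8 6 4 2 0 9 7 5 3 1 10]
After op 5 (in_shuffle): [9 8 7 6 5 4 3 2 1 0 10]
After op 6 (in_shuffle): [4 9 3 8 2 7 1 6 0 5 10]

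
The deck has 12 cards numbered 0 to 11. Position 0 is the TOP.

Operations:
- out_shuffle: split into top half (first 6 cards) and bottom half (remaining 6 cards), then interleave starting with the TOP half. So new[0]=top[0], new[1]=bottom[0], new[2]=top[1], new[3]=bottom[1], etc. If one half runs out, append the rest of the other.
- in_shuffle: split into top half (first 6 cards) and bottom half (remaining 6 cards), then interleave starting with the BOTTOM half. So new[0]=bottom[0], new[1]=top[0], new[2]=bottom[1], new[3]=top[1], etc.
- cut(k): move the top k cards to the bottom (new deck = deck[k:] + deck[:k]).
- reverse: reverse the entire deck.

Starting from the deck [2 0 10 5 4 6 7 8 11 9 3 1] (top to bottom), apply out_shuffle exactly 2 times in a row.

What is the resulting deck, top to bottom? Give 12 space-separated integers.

After op 1 (out_shuffle): [2 7 0 8 10 11 5 9 4 3 6 1]
After op 2 (out_shuffle): [2 5 7 9 0 4 8 3 10 6 11 1]

Answer: 2 5 7 9 0 4 8 3 10 6 11 1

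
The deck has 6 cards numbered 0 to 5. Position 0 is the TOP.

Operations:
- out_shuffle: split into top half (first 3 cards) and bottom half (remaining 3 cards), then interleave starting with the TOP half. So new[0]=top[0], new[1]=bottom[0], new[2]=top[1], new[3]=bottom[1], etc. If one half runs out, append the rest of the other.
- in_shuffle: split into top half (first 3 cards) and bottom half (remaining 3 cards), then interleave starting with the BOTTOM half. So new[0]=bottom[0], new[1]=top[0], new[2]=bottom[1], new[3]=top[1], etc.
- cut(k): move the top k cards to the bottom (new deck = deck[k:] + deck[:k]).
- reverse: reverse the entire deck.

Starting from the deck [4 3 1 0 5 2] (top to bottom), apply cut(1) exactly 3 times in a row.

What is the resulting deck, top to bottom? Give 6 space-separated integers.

Answer: 0 5 2 4 3 1

Derivation:
After op 1 (cut(1)): [3 1 0 5 2 4]
After op 2 (cut(1)): [1 0 5 2 4 3]
After op 3 (cut(1)): [0 5 2 4 3 1]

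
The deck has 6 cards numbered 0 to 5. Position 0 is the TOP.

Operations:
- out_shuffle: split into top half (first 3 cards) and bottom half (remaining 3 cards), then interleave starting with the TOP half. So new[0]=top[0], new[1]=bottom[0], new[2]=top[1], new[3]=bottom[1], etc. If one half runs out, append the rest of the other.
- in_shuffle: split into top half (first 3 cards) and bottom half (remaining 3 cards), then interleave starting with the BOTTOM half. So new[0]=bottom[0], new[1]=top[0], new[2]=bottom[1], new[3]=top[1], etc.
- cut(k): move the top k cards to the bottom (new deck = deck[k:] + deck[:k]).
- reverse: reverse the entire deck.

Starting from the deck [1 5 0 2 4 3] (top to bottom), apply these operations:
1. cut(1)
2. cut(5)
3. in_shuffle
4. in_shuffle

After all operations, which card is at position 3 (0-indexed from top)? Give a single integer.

After op 1 (cut(1)): [5 0 2 4 3 1]
After op 2 (cut(5)): [1 5 0 2 4 3]
After op 3 (in_shuffle): [2 1 4 5 3 0]
After op 4 (in_shuffle): [5 2 3 1 0 4]
Position 3: card 1.

Answer: 1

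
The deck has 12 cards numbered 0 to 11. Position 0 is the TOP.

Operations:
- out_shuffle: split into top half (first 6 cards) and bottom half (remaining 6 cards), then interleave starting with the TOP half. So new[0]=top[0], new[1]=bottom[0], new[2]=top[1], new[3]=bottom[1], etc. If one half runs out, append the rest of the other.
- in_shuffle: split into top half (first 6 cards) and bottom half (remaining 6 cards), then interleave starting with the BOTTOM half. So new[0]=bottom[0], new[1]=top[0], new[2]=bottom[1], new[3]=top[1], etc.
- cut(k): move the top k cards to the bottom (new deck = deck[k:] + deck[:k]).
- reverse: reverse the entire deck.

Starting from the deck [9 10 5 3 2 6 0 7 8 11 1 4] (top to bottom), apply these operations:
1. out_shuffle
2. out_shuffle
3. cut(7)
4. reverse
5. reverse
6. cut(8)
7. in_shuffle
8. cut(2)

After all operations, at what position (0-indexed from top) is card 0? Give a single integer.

After op 1 (out_shuffle): [9 0 10 7 5 8 3 11 2 1 6 4]
After op 2 (out_shuffle): [9 3 0 11 10 2 7 1 5 6 8 4]
After op 3 (cut(7)): [1 5 6 8 4 9 3 0 11 10 2 7]
After op 4 (reverse): [7 2 10 11 0 3 9 4 8 6 5 1]
After op 5 (reverse): [1 5 6 8 4 9 3 0 11 10 2 7]
After op 6 (cut(8)): [11 10 2 7 1 5 6 8 4 9 3 0]
After op 7 (in_shuffle): [6 11 8 10 4 2 9 7 3 1 0 5]
After op 8 (cut(2)): [8 10 4 2 9 7 3 1 0 5 6 11]
Card 0 is at position 8.

Answer: 8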